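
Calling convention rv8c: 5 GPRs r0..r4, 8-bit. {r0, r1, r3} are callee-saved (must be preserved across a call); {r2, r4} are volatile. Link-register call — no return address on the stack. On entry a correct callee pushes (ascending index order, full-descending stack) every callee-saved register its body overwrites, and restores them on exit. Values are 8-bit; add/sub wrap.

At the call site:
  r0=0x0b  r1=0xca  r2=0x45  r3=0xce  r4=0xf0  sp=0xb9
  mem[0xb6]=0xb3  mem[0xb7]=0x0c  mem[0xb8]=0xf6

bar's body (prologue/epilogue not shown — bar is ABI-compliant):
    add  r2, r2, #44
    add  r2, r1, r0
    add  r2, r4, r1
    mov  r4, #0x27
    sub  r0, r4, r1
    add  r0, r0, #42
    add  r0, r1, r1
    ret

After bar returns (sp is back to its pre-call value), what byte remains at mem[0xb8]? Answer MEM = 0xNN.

prologue: push r0 -> mem[0xb8]=0x0b, sp=0xb8
body[0] add  r2, r2, #44 -> r2=0x71
body[1] add  r2, r1, r0 -> r2=0xd5
body[2] add  r2, r4, r1 -> r2=0xba
body[3] mov  r4, #0x27 -> r4=0x27
body[4] sub  r0, r4, r1 -> r0=0x5d
body[5] add  r0, r0, #42 -> r0=0x87
body[6] add  r0, r1, r1 -> r0=0x94
epilogue: pop r0=0x0b, sp=0xb9
prologue pushed ['r0'] at ['0xb8']

MEM = 0x0b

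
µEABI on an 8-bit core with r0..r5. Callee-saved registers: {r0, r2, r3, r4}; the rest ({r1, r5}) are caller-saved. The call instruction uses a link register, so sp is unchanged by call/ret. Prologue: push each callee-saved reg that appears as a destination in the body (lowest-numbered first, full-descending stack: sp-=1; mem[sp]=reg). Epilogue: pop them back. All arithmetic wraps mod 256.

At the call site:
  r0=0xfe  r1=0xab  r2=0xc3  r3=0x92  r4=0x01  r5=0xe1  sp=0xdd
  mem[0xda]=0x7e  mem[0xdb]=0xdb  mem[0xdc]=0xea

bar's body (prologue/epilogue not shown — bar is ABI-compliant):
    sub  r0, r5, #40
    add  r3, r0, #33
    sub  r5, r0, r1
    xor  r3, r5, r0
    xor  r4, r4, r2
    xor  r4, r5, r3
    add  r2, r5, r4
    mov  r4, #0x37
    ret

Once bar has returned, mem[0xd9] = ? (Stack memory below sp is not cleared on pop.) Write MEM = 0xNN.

MEM = 0x01

prologue: push r0 -> mem[0xdc]=0xfe, sp=0xdc
prologue: push r2 -> mem[0xdb]=0xc3, sp=0xdb
prologue: push r3 -> mem[0xda]=0x92, sp=0xda
prologue: push r4 -> mem[0xd9]=0x01, sp=0xd9
body[0] sub  r0, r5, #40 -> r0=0xb9
body[1] add  r3, r0, #33 -> r3=0xda
body[2] sub  r5, r0, r1 -> r5=0x0e
body[3] xor  r3, r5, r0 -> r3=0xb7
body[4] xor  r4, r4, r2 -> r4=0xc2
body[5] xor  r4, r5, r3 -> r4=0xb9
body[6] add  r2, r5, r4 -> r2=0xc7
body[7] mov  r4, #0x37 -> r4=0x37
epilogue: pop r4=0x01, sp=0xda
epilogue: pop r3=0x92, sp=0xdb
epilogue: pop r2=0xc3, sp=0xdc
epilogue: pop r0=0xfe, sp=0xdd
prologue pushed ['r0', 'r2', 'r3', 'r4'] at ['0xdc', '0xdb', '0xda', '0xd9']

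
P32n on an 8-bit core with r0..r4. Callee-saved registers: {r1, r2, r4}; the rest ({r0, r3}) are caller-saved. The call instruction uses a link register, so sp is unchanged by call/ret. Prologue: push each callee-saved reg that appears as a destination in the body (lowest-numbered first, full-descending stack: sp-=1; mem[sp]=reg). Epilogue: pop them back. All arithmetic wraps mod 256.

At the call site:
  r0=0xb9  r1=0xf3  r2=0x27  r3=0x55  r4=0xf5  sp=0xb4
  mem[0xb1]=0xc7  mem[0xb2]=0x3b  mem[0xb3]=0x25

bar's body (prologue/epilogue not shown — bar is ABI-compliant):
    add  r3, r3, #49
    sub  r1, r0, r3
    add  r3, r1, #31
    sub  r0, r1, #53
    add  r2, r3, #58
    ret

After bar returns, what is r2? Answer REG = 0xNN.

REG = 0x27

prologue: push r1 → mem[0xb3]=0xf3, sp=0xb3
prologue: push r2 → mem[0xb2]=0x27, sp=0xb2
body[0] add  r3, r3, #49 → r3=0x86
body[1] sub  r1, r0, r3 → r1=0x33
body[2] add  r3, r1, #31 → r3=0x52
body[3] sub  r0, r1, #53 → r0=0xfe
body[4] add  r2, r3, #58 → r2=0x8c
epilogue: pop r2=0x27, sp=0xb3
epilogue: pop r1=0xf3, sp=0xb4
r2 is callee-saved → restored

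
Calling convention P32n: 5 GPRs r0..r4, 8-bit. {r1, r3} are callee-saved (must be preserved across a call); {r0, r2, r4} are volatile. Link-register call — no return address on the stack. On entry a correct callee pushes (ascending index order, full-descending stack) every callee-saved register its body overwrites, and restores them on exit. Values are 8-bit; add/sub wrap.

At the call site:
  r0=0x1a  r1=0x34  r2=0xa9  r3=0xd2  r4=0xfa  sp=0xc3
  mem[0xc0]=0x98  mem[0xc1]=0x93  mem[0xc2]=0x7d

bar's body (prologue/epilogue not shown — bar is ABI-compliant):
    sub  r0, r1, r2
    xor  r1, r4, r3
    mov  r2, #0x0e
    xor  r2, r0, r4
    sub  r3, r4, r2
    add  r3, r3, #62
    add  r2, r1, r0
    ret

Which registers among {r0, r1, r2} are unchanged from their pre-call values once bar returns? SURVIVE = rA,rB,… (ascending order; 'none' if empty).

SURVIVE = r1

prologue: push r1 -> mem[0xc2]=0x34, sp=0xc2
prologue: push r3 -> mem[0xc1]=0xd2, sp=0xc1
body[0] sub  r0, r1, r2 -> r0=0x8b
body[1] xor  r1, r4, r3 -> r1=0x28
body[2] mov  r2, #0x0e -> r2=0x0e
body[3] xor  r2, r0, r4 -> r2=0x71
body[4] sub  r3, r4, r2 -> r3=0x89
body[5] add  r3, r3, #62 -> r3=0xc7
body[6] add  r2, r1, r0 -> r2=0xb3
epilogue: pop r3=0xd2, sp=0xc2
epilogue: pop r1=0x34, sp=0xc3
r0: caller-saved, written=True
r1: callee-saved, written=True
r2: caller-saved, written=True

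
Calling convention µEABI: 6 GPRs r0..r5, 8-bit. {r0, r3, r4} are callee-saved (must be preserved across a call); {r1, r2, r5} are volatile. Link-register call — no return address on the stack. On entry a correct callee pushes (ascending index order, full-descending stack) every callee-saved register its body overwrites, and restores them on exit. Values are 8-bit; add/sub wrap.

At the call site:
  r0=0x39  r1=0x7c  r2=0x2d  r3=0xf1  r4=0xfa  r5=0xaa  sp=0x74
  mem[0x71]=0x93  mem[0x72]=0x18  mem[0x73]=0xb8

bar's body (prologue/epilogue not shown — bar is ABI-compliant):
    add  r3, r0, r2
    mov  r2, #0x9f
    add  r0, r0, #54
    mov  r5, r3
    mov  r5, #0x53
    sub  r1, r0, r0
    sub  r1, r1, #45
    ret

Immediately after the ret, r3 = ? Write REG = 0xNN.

REG = 0xf1

prologue: push r0 → mem[0x73]=0x39, sp=0x73
prologue: push r3 → mem[0x72]=0xf1, sp=0x72
body[0] add  r3, r0, r2 → r3=0x66
body[1] mov  r2, #0x9f → r2=0x9f
body[2] add  r0, r0, #54 → r0=0x6f
body[3] mov  r5, r3 → r5=0x66
body[4] mov  r5, #0x53 → r5=0x53
body[5] sub  r1, r0, r0 → r1=0x00
body[6] sub  r1, r1, #45 → r1=0xd3
epilogue: pop r3=0xf1, sp=0x73
epilogue: pop r0=0x39, sp=0x74
r3 is callee-saved → restored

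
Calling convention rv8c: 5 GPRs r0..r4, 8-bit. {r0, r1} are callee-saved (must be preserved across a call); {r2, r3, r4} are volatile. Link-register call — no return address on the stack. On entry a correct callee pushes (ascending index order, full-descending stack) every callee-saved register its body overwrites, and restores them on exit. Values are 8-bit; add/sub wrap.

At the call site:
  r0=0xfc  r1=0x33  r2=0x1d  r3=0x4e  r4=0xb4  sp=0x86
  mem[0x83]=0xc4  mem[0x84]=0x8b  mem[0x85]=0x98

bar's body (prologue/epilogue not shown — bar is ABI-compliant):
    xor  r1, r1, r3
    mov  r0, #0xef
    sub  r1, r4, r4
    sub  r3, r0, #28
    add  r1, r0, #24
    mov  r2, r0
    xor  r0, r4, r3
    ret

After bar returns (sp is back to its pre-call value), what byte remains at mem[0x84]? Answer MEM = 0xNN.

MEM = 0x33

prologue: push r0 -> mem[0x85]=0xfc, sp=0x85
prologue: push r1 -> mem[0x84]=0x33, sp=0x84
body[0] xor  r1, r1, r3 -> r1=0x7d
body[1] mov  r0, #0xef -> r0=0xef
body[2] sub  r1, r4, r4 -> r1=0x00
body[3] sub  r3, r0, #28 -> r3=0xd3
body[4] add  r1, r0, #24 -> r1=0x07
body[5] mov  r2, r0 -> r2=0xef
body[6] xor  r0, r4, r3 -> r0=0x67
epilogue: pop r1=0x33, sp=0x85
epilogue: pop r0=0xfc, sp=0x86
prologue pushed ['r0', 'r1'] at ['0x85', '0x84']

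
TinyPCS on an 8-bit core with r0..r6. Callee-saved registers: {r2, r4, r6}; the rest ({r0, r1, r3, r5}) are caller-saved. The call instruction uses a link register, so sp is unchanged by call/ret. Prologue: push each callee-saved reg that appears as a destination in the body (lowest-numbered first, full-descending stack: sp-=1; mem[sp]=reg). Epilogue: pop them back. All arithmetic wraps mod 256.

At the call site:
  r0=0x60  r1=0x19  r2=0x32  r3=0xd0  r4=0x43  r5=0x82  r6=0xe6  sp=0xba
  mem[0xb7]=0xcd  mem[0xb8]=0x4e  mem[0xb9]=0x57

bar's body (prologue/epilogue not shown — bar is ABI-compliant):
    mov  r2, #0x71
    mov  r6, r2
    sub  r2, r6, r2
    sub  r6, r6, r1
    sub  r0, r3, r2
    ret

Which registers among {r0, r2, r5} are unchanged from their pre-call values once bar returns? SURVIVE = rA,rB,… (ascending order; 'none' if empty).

SURVIVE = r2,r5

prologue: push r2 → mem[0xb9]=0x32, sp=0xb9
prologue: push r6 → mem[0xb8]=0xe6, sp=0xb8
body[0] mov  r2, #0x71 → r2=0x71
body[1] mov  r6, r2 → r6=0x71
body[2] sub  r2, r6, r2 → r2=0x00
body[3] sub  r6, r6, r1 → r6=0x58
body[4] sub  r0, r3, r2 → r0=0xd0
epilogue: pop r6=0xe6, sp=0xb9
epilogue: pop r2=0x32, sp=0xba
r0: caller-saved, written=True
r2: callee-saved, written=True
r5: caller-saved, written=False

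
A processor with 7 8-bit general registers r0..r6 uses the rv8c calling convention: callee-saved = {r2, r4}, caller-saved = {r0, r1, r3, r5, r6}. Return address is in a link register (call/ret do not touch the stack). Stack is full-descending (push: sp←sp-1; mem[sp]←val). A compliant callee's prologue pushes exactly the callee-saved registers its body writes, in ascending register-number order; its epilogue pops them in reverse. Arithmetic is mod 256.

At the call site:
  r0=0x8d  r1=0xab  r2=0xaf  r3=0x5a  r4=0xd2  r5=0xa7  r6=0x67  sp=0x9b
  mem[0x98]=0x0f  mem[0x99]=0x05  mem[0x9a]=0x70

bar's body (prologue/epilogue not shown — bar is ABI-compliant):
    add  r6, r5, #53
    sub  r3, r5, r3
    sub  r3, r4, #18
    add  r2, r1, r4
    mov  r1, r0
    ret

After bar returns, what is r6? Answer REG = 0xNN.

prologue: push r2 -> mem[0x9a]=0xaf, sp=0x9a
body[0] add  r6, r5, #53 -> r6=0xdc
body[1] sub  r3, r5, r3 -> r3=0x4d
body[2] sub  r3, r4, #18 -> r3=0xc0
body[3] add  r2, r1, r4 -> r2=0x7d
body[4] mov  r1, r0 -> r1=0x8d
epilogue: pop r2=0xaf, sp=0x9b
r6 is caller-saved -> body value

REG = 0xdc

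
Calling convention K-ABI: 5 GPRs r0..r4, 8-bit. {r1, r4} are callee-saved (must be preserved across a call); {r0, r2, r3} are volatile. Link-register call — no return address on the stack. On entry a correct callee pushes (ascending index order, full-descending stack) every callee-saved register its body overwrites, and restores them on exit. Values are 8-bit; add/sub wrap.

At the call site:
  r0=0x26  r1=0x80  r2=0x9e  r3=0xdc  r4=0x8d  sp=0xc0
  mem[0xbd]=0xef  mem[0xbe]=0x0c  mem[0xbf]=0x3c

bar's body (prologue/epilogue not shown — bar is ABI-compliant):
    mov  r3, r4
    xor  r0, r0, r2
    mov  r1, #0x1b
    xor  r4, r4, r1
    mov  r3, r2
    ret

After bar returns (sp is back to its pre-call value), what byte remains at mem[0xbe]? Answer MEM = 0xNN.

MEM = 0x8d

prologue: push r1 -> mem[0xbf]=0x80, sp=0xbf
prologue: push r4 -> mem[0xbe]=0x8d, sp=0xbe
body[0] mov  r3, r4 -> r3=0x8d
body[1] xor  r0, r0, r2 -> r0=0xb8
body[2] mov  r1, #0x1b -> r1=0x1b
body[3] xor  r4, r4, r1 -> r4=0x96
body[4] mov  r3, r2 -> r3=0x9e
epilogue: pop r4=0x8d, sp=0xbf
epilogue: pop r1=0x80, sp=0xc0
prologue pushed ['r1', 'r4'] at ['0xbf', '0xbe']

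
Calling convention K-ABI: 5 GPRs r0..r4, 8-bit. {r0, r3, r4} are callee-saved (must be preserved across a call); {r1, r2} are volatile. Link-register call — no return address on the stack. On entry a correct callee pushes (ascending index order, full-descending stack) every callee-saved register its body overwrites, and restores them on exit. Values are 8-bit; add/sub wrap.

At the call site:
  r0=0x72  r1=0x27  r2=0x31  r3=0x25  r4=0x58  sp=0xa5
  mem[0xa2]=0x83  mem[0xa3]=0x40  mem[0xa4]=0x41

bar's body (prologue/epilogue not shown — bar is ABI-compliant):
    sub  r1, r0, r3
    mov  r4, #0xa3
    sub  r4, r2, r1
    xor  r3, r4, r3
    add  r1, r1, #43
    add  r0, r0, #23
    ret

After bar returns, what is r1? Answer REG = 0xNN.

REG = 0x78

prologue: push r0 → mem[0xa4]=0x72, sp=0xa4
prologue: push r3 → mem[0xa3]=0x25, sp=0xa3
prologue: push r4 → mem[0xa2]=0x58, sp=0xa2
body[0] sub  r1, r0, r3 → r1=0x4d
body[1] mov  r4, #0xa3 → r4=0xa3
body[2] sub  r4, r2, r1 → r4=0xe4
body[3] xor  r3, r4, r3 → r3=0xc1
body[4] add  r1, r1, #43 → r1=0x78
body[5] add  r0, r0, #23 → r0=0x89
epilogue: pop r4=0x58, sp=0xa3
epilogue: pop r3=0x25, sp=0xa4
epilogue: pop r0=0x72, sp=0xa5
r1 is caller-saved → body value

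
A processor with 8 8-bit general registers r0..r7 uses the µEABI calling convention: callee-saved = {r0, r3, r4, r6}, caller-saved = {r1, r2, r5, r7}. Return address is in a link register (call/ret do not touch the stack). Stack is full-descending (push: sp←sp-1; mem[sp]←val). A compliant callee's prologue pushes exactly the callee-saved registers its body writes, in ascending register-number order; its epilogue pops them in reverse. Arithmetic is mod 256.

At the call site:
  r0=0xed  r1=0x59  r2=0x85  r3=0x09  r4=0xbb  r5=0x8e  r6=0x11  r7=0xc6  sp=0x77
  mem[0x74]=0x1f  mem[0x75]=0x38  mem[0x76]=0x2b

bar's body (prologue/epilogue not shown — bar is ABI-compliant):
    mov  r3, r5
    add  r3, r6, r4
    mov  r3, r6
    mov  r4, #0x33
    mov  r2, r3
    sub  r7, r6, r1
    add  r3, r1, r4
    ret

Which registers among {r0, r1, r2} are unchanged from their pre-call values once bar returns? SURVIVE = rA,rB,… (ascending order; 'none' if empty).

SURVIVE = r0,r1

prologue: push r3 -> mem[0x76]=0x09, sp=0x76
prologue: push r4 -> mem[0x75]=0xbb, sp=0x75
body[0] mov  r3, r5 -> r3=0x8e
body[1] add  r3, r6, r4 -> r3=0xcc
body[2] mov  r3, r6 -> r3=0x11
body[3] mov  r4, #0x33 -> r4=0x33
body[4] mov  r2, r3 -> r2=0x11
body[5] sub  r7, r6, r1 -> r7=0xb8
body[6] add  r3, r1, r4 -> r3=0x8c
epilogue: pop r4=0xbb, sp=0x76
epilogue: pop r3=0x09, sp=0x77
r0: callee-saved, written=False
r1: caller-saved, written=False
r2: caller-saved, written=True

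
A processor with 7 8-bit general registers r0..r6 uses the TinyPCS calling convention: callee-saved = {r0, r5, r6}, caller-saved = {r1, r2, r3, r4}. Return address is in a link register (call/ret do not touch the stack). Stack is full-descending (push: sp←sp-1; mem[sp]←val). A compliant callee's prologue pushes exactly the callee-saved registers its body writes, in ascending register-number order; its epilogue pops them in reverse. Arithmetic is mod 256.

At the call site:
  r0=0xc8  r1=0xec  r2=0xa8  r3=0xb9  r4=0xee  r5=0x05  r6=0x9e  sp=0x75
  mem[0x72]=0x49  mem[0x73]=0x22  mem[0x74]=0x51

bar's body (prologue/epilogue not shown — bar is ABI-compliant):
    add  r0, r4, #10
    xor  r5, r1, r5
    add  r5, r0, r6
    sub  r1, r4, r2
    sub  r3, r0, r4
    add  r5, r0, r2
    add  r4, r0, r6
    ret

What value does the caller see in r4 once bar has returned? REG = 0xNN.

REG = 0x96

prologue: push r0 → mem[0x74]=0xc8, sp=0x74
prologue: push r5 → mem[0x73]=0x05, sp=0x73
body[0] add  r0, r4, #10 → r0=0xf8
body[1] xor  r5, r1, r5 → r5=0xe9
body[2] add  r5, r0, r6 → r5=0x96
body[3] sub  r1, r4, r2 → r1=0x46
body[4] sub  r3, r0, r4 → r3=0x0a
body[5] add  r5, r0, r2 → r5=0xa0
body[6] add  r4, r0, r6 → r4=0x96
epilogue: pop r5=0x05, sp=0x74
epilogue: pop r0=0xc8, sp=0x75
r4 is caller-saved → body value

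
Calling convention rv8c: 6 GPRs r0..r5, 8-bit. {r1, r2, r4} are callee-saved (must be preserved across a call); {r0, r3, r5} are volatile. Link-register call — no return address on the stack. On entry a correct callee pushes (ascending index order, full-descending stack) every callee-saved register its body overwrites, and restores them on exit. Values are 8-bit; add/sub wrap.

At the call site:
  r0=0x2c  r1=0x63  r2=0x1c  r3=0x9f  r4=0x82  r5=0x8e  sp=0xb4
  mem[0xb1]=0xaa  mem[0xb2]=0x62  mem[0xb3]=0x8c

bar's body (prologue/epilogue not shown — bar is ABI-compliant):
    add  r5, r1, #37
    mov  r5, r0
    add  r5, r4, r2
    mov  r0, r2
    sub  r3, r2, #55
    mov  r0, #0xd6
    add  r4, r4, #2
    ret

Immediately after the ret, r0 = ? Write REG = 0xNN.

prologue: push r4 → mem[0xb3]=0x82, sp=0xb3
body[0] add  r5, r1, #37 → r5=0x88
body[1] mov  r5, r0 → r5=0x2c
body[2] add  r5, r4, r2 → r5=0x9e
body[3] mov  r0, r2 → r0=0x1c
body[4] sub  r3, r2, #55 → r3=0xe5
body[5] mov  r0, #0xd6 → r0=0xd6
body[6] add  r4, r4, #2 → r4=0x84
epilogue: pop r4=0x82, sp=0xb4
r0 is caller-saved → body value

REG = 0xd6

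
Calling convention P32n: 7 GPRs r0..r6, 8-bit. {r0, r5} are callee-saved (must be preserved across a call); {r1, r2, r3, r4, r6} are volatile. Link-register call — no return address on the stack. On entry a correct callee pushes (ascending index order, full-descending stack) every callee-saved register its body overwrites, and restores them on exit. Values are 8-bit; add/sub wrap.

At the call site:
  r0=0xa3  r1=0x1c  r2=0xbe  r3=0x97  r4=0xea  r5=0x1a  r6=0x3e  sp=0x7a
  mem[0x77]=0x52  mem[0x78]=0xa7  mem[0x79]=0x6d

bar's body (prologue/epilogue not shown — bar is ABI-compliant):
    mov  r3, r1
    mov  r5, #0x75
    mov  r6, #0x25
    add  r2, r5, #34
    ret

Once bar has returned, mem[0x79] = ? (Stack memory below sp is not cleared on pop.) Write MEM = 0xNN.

MEM = 0x1a

prologue: push r5 -> mem[0x79]=0x1a, sp=0x79
body[0] mov  r3, r1 -> r3=0x1c
body[1] mov  r5, #0x75 -> r5=0x75
body[2] mov  r6, #0x25 -> r6=0x25
body[3] add  r2, r5, #34 -> r2=0x97
epilogue: pop r5=0x1a, sp=0x7a
prologue pushed ['r5'] at ['0x79']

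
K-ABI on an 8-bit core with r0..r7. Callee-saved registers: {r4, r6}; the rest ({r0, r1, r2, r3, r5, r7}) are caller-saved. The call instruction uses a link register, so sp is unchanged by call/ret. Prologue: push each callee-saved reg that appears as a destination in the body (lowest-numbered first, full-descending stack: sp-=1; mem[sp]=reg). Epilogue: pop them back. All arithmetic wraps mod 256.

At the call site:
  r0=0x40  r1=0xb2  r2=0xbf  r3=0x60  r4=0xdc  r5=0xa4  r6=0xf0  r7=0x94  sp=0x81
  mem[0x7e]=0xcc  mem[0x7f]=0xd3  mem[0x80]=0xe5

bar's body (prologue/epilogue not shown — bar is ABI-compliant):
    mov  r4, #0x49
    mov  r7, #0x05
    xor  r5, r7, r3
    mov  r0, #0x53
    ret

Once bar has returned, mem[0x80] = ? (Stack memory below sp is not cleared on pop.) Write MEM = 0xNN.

MEM = 0xdc

prologue: push r4 -> mem[0x80]=0xdc, sp=0x80
body[0] mov  r4, #0x49 -> r4=0x49
body[1] mov  r7, #0x05 -> r7=0x05
body[2] xor  r5, r7, r3 -> r5=0x65
body[3] mov  r0, #0x53 -> r0=0x53
epilogue: pop r4=0xdc, sp=0x81
prologue pushed ['r4'] at ['0x80']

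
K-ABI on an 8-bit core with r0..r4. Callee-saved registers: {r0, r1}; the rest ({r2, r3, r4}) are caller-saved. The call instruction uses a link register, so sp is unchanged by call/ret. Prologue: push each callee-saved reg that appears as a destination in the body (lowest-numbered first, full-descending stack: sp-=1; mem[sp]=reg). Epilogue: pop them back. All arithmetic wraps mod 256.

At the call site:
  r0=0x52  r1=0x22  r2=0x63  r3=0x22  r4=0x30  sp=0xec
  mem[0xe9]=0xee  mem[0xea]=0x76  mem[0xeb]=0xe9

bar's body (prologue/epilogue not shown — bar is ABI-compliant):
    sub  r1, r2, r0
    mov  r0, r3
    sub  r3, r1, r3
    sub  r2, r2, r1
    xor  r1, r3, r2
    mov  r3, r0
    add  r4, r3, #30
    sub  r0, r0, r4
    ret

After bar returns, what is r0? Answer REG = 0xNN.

REG = 0x52

prologue: push r0 -> mem[0xeb]=0x52, sp=0xeb
prologue: push r1 -> mem[0xea]=0x22, sp=0xea
body[0] sub  r1, r2, r0 -> r1=0x11
body[1] mov  r0, r3 -> r0=0x22
body[2] sub  r3, r1, r3 -> r3=0xef
body[3] sub  r2, r2, r1 -> r2=0x52
body[4] xor  r1, r3, r2 -> r1=0xbd
body[5] mov  r3, r0 -> r3=0x22
body[6] add  r4, r3, #30 -> r4=0x40
body[7] sub  r0, r0, r4 -> r0=0xe2
epilogue: pop r1=0x22, sp=0xeb
epilogue: pop r0=0x52, sp=0xec
r0 is callee-saved -> restored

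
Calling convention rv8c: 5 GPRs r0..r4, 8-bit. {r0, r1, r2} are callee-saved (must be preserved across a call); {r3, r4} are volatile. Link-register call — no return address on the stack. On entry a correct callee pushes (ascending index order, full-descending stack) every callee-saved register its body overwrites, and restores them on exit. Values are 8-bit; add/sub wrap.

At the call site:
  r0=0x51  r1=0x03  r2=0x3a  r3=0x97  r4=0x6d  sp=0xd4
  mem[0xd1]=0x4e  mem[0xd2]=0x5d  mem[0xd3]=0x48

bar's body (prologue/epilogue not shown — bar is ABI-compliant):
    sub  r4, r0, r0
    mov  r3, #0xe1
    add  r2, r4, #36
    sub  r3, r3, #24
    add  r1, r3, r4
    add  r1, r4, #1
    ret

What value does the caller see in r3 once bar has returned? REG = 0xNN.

REG = 0xc9

prologue: push r1 → mem[0xd3]=0x03, sp=0xd3
prologue: push r2 → mem[0xd2]=0x3a, sp=0xd2
body[0] sub  r4, r0, r0 → r4=0x00
body[1] mov  r3, #0xe1 → r3=0xe1
body[2] add  r2, r4, #36 → r2=0x24
body[3] sub  r3, r3, #24 → r3=0xc9
body[4] add  r1, r3, r4 → r1=0xc9
body[5] add  r1, r4, #1 → r1=0x01
epilogue: pop r2=0x3a, sp=0xd3
epilogue: pop r1=0x03, sp=0xd4
r3 is caller-saved → body value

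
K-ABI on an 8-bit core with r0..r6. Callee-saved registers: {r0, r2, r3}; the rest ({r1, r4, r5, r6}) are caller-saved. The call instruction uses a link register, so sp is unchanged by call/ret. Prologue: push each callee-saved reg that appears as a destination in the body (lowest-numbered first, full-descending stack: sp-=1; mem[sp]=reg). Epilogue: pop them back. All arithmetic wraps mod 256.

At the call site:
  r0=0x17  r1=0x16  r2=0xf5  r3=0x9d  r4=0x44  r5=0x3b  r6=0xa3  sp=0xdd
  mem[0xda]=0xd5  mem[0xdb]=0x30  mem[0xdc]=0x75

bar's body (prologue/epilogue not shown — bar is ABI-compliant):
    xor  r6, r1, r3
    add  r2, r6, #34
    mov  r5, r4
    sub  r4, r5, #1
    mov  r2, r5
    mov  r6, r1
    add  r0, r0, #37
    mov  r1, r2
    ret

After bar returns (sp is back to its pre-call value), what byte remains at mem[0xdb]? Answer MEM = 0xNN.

MEM = 0xf5

prologue: push r0 → mem[0xdc]=0x17, sp=0xdc
prologue: push r2 → mem[0xdb]=0xf5, sp=0xdb
body[0] xor  r6, r1, r3 → r6=0x8b
body[1] add  r2, r6, #34 → r2=0xad
body[2] mov  r5, r4 → r5=0x44
body[3] sub  r4, r5, #1 → r4=0x43
body[4] mov  r2, r5 → r2=0x44
body[5] mov  r6, r1 → r6=0x16
body[6] add  r0, r0, #37 → r0=0x3c
body[7] mov  r1, r2 → r1=0x44
epilogue: pop r2=0xf5, sp=0xdc
epilogue: pop r0=0x17, sp=0xdd
prologue pushed ['r0', 'r2'] at ['0xdc', '0xdb']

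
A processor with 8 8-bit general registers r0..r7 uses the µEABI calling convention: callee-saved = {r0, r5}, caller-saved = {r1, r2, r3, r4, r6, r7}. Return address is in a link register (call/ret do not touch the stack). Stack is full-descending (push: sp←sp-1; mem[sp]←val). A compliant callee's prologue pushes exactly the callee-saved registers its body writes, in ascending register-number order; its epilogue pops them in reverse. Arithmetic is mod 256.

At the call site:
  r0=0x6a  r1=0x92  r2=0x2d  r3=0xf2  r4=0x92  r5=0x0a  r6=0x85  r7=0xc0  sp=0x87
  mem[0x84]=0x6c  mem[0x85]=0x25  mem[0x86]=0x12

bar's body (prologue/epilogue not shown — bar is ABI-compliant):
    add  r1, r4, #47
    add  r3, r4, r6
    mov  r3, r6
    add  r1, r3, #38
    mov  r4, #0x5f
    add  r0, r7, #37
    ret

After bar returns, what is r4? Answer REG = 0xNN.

prologue: push r0 → mem[0x86]=0x6a, sp=0x86
body[0] add  r1, r4, #47 → r1=0xc1
body[1] add  r3, r4, r6 → r3=0x17
body[2] mov  r3, r6 → r3=0x85
body[3] add  r1, r3, #38 → r1=0xab
body[4] mov  r4, #0x5f → r4=0x5f
body[5] add  r0, r7, #37 → r0=0xe5
epilogue: pop r0=0x6a, sp=0x87
r4 is caller-saved → body value

REG = 0x5f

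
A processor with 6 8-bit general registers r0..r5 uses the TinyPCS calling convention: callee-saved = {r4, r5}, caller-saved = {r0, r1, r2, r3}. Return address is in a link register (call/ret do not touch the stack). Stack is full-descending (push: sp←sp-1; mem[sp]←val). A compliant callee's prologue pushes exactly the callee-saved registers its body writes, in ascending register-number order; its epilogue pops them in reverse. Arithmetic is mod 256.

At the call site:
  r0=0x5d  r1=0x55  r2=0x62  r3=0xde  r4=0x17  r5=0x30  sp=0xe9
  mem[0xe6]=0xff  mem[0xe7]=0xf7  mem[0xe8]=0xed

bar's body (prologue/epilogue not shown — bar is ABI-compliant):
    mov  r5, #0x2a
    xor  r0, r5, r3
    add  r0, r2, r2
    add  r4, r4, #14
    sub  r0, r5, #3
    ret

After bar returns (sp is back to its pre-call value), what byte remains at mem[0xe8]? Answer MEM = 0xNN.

prologue: push r4 → mem[0xe8]=0x17, sp=0xe8
prologue: push r5 → mem[0xe7]=0x30, sp=0xe7
body[0] mov  r5, #0x2a → r5=0x2a
body[1] xor  r0, r5, r3 → r0=0xf4
body[2] add  r0, r2, r2 → r0=0xc4
body[3] add  r4, r4, #14 → r4=0x25
body[4] sub  r0, r5, #3 → r0=0x27
epilogue: pop r5=0x30, sp=0xe8
epilogue: pop r4=0x17, sp=0xe9
prologue pushed ['r4', 'r5'] at ['0xe8', '0xe7']

MEM = 0x17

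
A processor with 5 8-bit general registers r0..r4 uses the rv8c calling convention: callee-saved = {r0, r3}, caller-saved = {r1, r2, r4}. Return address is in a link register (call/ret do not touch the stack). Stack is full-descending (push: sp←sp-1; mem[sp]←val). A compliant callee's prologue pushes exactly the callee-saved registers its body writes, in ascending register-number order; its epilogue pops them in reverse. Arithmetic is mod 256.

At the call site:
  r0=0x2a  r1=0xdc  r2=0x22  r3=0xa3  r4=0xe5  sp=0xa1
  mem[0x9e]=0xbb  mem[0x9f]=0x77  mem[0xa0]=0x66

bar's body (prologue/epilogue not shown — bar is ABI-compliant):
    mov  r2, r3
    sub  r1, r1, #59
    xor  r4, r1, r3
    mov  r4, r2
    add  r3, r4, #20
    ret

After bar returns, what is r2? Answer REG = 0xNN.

prologue: push r3 -> mem[0xa0]=0xa3, sp=0xa0
body[0] mov  r2, r3 -> r2=0xa3
body[1] sub  r1, r1, #59 -> r1=0xa1
body[2] xor  r4, r1, r3 -> r4=0x02
body[3] mov  r4, r2 -> r4=0xa3
body[4] add  r3, r4, #20 -> r3=0xb7
epilogue: pop r3=0xa3, sp=0xa1
r2 is caller-saved -> body value

REG = 0xa3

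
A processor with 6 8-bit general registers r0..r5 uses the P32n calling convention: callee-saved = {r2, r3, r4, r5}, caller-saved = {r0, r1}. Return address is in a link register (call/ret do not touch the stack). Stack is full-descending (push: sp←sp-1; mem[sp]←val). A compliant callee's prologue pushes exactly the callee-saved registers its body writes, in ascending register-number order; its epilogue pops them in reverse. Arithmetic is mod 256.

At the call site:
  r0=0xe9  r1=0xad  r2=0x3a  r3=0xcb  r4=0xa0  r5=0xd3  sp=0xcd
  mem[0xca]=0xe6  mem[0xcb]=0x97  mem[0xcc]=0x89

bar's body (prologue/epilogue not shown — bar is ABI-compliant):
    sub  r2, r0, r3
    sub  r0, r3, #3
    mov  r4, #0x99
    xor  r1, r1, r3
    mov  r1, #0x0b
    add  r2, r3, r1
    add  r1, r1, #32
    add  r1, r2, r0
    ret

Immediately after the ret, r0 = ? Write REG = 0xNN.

prologue: push r2 → mem[0xcc]=0x3a, sp=0xcc
prologue: push r4 → mem[0xcb]=0xa0, sp=0xcb
body[0] sub  r2, r0, r3 → r2=0x1e
body[1] sub  r0, r3, #3 → r0=0xc8
body[2] mov  r4, #0x99 → r4=0x99
body[3] xor  r1, r1, r3 → r1=0x66
body[4] mov  r1, #0x0b → r1=0x0b
body[5] add  r2, r3, r1 → r2=0xd6
body[6] add  r1, r1, #32 → r1=0x2b
body[7] add  r1, r2, r0 → r1=0x9e
epilogue: pop r4=0xa0, sp=0xcc
epilogue: pop r2=0x3a, sp=0xcd
r0 is caller-saved → body value

REG = 0xc8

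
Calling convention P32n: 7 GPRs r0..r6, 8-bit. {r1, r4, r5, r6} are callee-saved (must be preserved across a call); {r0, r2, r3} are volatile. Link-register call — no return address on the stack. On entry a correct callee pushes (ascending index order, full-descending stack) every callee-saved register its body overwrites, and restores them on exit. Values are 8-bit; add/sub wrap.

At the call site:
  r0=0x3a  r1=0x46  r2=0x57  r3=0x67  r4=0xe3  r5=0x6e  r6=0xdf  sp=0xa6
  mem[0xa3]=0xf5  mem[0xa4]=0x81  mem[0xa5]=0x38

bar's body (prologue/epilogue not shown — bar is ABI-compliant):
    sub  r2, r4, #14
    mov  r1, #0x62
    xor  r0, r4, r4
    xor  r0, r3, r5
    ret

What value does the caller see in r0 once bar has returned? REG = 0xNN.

REG = 0x09

prologue: push r1 -> mem[0xa5]=0x46, sp=0xa5
body[0] sub  r2, r4, #14 -> r2=0xd5
body[1] mov  r1, #0x62 -> r1=0x62
body[2] xor  r0, r4, r4 -> r0=0x00
body[3] xor  r0, r3, r5 -> r0=0x09
epilogue: pop r1=0x46, sp=0xa6
r0 is caller-saved -> body value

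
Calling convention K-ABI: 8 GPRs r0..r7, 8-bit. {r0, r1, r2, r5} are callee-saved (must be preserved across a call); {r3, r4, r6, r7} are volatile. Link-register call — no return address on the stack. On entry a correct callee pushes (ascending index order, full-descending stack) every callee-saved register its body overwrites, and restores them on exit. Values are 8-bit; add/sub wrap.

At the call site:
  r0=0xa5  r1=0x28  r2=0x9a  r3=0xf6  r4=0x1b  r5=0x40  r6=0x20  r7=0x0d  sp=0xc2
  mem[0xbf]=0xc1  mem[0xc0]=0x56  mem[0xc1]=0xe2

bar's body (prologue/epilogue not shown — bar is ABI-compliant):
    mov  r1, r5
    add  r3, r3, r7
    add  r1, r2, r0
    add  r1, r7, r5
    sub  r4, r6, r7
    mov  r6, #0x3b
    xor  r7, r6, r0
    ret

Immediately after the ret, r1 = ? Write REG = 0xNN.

prologue: push r1 → mem[0xc1]=0x28, sp=0xc1
body[0] mov  r1, r5 → r1=0x40
body[1] add  r3, r3, r7 → r3=0x03
body[2] add  r1, r2, r0 → r1=0x3f
body[3] add  r1, r7, r5 → r1=0x4d
body[4] sub  r4, r6, r7 → r4=0x13
body[5] mov  r6, #0x3b → r6=0x3b
body[6] xor  r7, r6, r0 → r7=0x9e
epilogue: pop r1=0x28, sp=0xc2
r1 is callee-saved → restored

REG = 0x28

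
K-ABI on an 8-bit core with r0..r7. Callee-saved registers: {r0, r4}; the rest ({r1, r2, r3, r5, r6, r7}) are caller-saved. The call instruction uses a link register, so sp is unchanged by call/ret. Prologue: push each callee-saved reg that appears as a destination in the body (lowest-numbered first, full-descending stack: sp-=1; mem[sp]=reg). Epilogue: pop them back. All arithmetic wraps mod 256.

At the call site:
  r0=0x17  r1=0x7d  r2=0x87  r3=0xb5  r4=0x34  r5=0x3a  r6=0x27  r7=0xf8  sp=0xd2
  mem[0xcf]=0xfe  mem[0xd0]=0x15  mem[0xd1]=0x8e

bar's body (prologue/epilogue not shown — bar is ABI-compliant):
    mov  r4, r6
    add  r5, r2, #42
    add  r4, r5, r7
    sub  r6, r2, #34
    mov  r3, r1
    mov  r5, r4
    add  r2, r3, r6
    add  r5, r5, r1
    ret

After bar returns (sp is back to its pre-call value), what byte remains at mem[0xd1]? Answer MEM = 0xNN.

MEM = 0x34

prologue: push r4 -> mem[0xd1]=0x34, sp=0xd1
body[0] mov  r4, r6 -> r4=0x27
body[1] add  r5, r2, #42 -> r5=0xb1
body[2] add  r4, r5, r7 -> r4=0xa9
body[3] sub  r6, r2, #34 -> r6=0x65
body[4] mov  r3, r1 -> r3=0x7d
body[5] mov  r5, r4 -> r5=0xa9
body[6] add  r2, r3, r6 -> r2=0xe2
body[7] add  r5, r5, r1 -> r5=0x26
epilogue: pop r4=0x34, sp=0xd2
prologue pushed ['r4'] at ['0xd1']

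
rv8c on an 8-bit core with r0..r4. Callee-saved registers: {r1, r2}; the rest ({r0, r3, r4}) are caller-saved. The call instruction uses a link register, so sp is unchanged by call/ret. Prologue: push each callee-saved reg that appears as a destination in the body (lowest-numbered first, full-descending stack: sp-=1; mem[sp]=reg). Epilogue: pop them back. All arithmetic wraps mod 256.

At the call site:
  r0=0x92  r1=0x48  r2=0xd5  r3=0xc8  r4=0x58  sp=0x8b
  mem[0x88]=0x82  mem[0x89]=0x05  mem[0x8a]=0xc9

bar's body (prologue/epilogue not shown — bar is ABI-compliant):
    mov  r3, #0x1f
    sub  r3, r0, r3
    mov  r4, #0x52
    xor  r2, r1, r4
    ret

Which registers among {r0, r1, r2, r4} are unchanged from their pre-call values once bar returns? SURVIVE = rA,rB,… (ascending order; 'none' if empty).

SURVIVE = r0,r1,r2

prologue: push r2 -> mem[0x8a]=0xd5, sp=0x8a
body[0] mov  r3, #0x1f -> r3=0x1f
body[1] sub  r3, r0, r3 -> r3=0x73
body[2] mov  r4, #0x52 -> r4=0x52
body[3] xor  r2, r1, r4 -> r2=0x1a
epilogue: pop r2=0xd5, sp=0x8b
r0: caller-saved, written=False
r1: callee-saved, written=False
r2: callee-saved, written=True
r4: caller-saved, written=True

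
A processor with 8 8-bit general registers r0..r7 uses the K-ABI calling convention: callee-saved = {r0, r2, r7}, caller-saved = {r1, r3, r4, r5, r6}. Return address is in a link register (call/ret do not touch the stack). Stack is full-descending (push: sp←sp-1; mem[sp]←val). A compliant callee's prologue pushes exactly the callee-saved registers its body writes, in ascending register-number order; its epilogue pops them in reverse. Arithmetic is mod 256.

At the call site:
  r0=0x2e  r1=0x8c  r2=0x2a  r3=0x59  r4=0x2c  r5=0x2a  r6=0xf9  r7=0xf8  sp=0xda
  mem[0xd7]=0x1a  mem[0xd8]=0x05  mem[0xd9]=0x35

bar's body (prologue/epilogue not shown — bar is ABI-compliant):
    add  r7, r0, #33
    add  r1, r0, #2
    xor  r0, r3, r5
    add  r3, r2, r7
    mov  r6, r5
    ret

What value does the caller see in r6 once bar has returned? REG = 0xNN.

prologue: push r0 -> mem[0xd9]=0x2e, sp=0xd9
prologue: push r7 -> mem[0xd8]=0xf8, sp=0xd8
body[0] add  r7, r0, #33 -> r7=0x4f
body[1] add  r1, r0, #2 -> r1=0x30
body[2] xor  r0, r3, r5 -> r0=0x73
body[3] add  r3, r2, r7 -> r3=0x79
body[4] mov  r6, r5 -> r6=0x2a
epilogue: pop r7=0xf8, sp=0xd9
epilogue: pop r0=0x2e, sp=0xda
r6 is caller-saved -> body value

REG = 0x2a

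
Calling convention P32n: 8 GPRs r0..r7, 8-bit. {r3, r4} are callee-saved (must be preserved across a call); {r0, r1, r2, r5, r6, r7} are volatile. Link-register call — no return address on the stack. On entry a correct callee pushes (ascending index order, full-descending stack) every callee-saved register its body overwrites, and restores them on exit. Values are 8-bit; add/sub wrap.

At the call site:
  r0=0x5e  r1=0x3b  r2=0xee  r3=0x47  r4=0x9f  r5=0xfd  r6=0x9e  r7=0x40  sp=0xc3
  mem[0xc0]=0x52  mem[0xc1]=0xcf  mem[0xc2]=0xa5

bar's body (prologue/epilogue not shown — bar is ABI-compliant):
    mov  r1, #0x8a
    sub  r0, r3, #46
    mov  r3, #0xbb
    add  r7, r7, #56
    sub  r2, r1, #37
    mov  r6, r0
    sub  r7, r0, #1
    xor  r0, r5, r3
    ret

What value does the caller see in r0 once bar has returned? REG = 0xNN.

REG = 0x46

prologue: push r3 → mem[0xc2]=0x47, sp=0xc2
body[0] mov  r1, #0x8a → r1=0x8a
body[1] sub  r0, r3, #46 → r0=0x19
body[2] mov  r3, #0xbb → r3=0xbb
body[3] add  r7, r7, #56 → r7=0x78
body[4] sub  r2, r1, #37 → r2=0x65
body[5] mov  r6, r0 → r6=0x19
body[6] sub  r7, r0, #1 → r7=0x18
body[7] xor  r0, r5, r3 → r0=0x46
epilogue: pop r3=0x47, sp=0xc3
r0 is caller-saved → body value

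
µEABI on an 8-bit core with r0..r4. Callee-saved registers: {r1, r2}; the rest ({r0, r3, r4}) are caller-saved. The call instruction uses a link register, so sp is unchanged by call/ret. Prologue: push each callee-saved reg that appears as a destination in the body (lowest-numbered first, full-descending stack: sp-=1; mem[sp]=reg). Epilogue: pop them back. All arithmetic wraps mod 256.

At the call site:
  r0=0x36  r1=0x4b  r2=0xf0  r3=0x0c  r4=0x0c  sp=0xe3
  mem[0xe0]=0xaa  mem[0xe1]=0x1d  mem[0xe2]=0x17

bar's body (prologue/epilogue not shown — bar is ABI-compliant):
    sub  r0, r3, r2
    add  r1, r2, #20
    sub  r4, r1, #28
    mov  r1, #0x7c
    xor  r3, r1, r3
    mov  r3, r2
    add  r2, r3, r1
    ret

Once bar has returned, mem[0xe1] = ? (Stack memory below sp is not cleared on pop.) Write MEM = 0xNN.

MEM = 0xf0

prologue: push r1 → mem[0xe2]=0x4b, sp=0xe2
prologue: push r2 → mem[0xe1]=0xf0, sp=0xe1
body[0] sub  r0, r3, r2 → r0=0x1c
body[1] add  r1, r2, #20 → r1=0x04
body[2] sub  r4, r1, #28 → r4=0xe8
body[3] mov  r1, #0x7c → r1=0x7c
body[4] xor  r3, r1, r3 → r3=0x70
body[5] mov  r3, r2 → r3=0xf0
body[6] add  r2, r3, r1 → r2=0x6c
epilogue: pop r2=0xf0, sp=0xe2
epilogue: pop r1=0x4b, sp=0xe3
prologue pushed ['r1', 'r2'] at ['0xe2', '0xe1']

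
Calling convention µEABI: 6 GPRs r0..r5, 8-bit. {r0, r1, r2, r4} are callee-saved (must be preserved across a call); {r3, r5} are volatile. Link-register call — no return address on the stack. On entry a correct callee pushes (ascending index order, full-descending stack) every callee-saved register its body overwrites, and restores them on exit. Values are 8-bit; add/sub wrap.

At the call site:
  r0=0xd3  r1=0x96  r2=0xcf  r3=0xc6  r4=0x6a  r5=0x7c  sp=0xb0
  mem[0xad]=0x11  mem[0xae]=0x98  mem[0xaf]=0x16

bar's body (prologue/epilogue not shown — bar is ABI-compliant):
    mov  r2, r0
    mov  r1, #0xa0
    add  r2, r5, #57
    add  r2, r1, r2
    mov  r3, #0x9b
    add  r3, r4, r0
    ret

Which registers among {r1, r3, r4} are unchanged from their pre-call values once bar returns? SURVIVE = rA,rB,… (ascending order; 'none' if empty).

prologue: push r1 -> mem[0xaf]=0x96, sp=0xaf
prologue: push r2 -> mem[0xae]=0xcf, sp=0xae
body[0] mov  r2, r0 -> r2=0xd3
body[1] mov  r1, #0xa0 -> r1=0xa0
body[2] add  r2, r5, #57 -> r2=0xb5
body[3] add  r2, r1, r2 -> r2=0x55
body[4] mov  r3, #0x9b -> r3=0x9b
body[5] add  r3, r4, r0 -> r3=0x3d
epilogue: pop r2=0xcf, sp=0xaf
epilogue: pop r1=0x96, sp=0xb0
r1: callee-saved, written=True
r3: caller-saved, written=True
r4: callee-saved, written=False

SURVIVE = r1,r4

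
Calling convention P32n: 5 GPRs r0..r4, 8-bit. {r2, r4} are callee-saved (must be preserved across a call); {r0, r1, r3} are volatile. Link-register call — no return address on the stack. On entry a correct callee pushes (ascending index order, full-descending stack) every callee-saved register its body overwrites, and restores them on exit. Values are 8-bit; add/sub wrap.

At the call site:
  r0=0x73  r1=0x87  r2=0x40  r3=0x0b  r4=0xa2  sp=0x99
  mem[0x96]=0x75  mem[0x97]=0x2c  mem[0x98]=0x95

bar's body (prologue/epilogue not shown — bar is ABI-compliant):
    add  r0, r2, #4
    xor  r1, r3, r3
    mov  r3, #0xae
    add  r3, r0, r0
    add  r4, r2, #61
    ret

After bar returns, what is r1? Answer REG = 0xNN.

REG = 0x00

prologue: push r4 → mem[0x98]=0xa2, sp=0x98
body[0] add  r0, r2, #4 → r0=0x44
body[1] xor  r1, r3, r3 → r1=0x00
body[2] mov  r3, #0xae → r3=0xae
body[3] add  r3, r0, r0 → r3=0x88
body[4] add  r4, r2, #61 → r4=0x7d
epilogue: pop r4=0xa2, sp=0x99
r1 is caller-saved → body value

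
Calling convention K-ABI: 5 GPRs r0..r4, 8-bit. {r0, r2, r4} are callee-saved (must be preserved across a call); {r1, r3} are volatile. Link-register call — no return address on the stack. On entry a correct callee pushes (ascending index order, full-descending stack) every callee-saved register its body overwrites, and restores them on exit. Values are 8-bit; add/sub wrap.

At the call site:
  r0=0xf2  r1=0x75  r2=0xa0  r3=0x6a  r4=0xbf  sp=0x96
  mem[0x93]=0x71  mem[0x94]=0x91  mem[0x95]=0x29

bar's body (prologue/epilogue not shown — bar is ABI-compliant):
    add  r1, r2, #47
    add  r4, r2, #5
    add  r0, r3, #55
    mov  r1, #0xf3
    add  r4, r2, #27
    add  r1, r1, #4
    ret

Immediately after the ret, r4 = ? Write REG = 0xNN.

prologue: push r0 -> mem[0x95]=0xf2, sp=0x95
prologue: push r4 -> mem[0x94]=0xbf, sp=0x94
body[0] add  r1, r2, #47 -> r1=0xcf
body[1] add  r4, r2, #5 -> r4=0xa5
body[2] add  r0, r3, #55 -> r0=0xa1
body[3] mov  r1, #0xf3 -> r1=0xf3
body[4] add  r4, r2, #27 -> r4=0xbb
body[5] add  r1, r1, #4 -> r1=0xf7
epilogue: pop r4=0xbf, sp=0x95
epilogue: pop r0=0xf2, sp=0x96
r4 is callee-saved -> restored

REG = 0xbf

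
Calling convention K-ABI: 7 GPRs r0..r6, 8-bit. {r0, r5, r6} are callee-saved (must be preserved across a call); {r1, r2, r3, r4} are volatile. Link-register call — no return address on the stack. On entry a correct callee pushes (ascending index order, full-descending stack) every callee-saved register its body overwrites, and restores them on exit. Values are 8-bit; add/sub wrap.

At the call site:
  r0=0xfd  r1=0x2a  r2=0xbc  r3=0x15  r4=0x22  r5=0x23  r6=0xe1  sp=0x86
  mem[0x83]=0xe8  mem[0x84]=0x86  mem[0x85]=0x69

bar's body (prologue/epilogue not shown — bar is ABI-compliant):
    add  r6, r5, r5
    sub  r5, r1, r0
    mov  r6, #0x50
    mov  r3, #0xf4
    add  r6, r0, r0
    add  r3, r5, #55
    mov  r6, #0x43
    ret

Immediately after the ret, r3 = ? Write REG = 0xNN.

prologue: push r5 -> mem[0x85]=0x23, sp=0x85
prologue: push r6 -> mem[0x84]=0xe1, sp=0x84
body[0] add  r6, r5, r5 -> r6=0x46
body[1] sub  r5, r1, r0 -> r5=0x2d
body[2] mov  r6, #0x50 -> r6=0x50
body[3] mov  r3, #0xf4 -> r3=0xf4
body[4] add  r6, r0, r0 -> r6=0xfa
body[5] add  r3, r5, #55 -> r3=0x64
body[6] mov  r6, #0x43 -> r6=0x43
epilogue: pop r6=0xe1, sp=0x85
epilogue: pop r5=0x23, sp=0x86
r3 is caller-saved -> body value

REG = 0x64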